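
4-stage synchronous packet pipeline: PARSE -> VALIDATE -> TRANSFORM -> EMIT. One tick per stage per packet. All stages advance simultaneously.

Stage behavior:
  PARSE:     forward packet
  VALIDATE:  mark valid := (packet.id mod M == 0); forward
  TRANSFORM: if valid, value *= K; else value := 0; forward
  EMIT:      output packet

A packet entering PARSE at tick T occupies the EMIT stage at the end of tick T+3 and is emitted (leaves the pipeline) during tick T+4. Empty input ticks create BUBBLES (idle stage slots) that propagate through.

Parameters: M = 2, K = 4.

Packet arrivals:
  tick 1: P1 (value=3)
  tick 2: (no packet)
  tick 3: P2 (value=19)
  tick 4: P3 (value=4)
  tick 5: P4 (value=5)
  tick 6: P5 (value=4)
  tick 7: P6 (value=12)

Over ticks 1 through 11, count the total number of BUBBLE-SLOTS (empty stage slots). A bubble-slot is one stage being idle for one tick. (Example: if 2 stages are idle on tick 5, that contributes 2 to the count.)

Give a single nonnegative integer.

Answer: 20

Derivation:
Tick 1: [PARSE:P1(v=3,ok=F), VALIDATE:-, TRANSFORM:-, EMIT:-] out:-; bubbles=3
Tick 2: [PARSE:-, VALIDATE:P1(v=3,ok=F), TRANSFORM:-, EMIT:-] out:-; bubbles=3
Tick 3: [PARSE:P2(v=19,ok=F), VALIDATE:-, TRANSFORM:P1(v=0,ok=F), EMIT:-] out:-; bubbles=2
Tick 4: [PARSE:P3(v=4,ok=F), VALIDATE:P2(v=19,ok=T), TRANSFORM:-, EMIT:P1(v=0,ok=F)] out:-; bubbles=1
Tick 5: [PARSE:P4(v=5,ok=F), VALIDATE:P3(v=4,ok=F), TRANSFORM:P2(v=76,ok=T), EMIT:-] out:P1(v=0); bubbles=1
Tick 6: [PARSE:P5(v=4,ok=F), VALIDATE:P4(v=5,ok=T), TRANSFORM:P3(v=0,ok=F), EMIT:P2(v=76,ok=T)] out:-; bubbles=0
Tick 7: [PARSE:P6(v=12,ok=F), VALIDATE:P5(v=4,ok=F), TRANSFORM:P4(v=20,ok=T), EMIT:P3(v=0,ok=F)] out:P2(v=76); bubbles=0
Tick 8: [PARSE:-, VALIDATE:P6(v=12,ok=T), TRANSFORM:P5(v=0,ok=F), EMIT:P4(v=20,ok=T)] out:P3(v=0); bubbles=1
Tick 9: [PARSE:-, VALIDATE:-, TRANSFORM:P6(v=48,ok=T), EMIT:P5(v=0,ok=F)] out:P4(v=20); bubbles=2
Tick 10: [PARSE:-, VALIDATE:-, TRANSFORM:-, EMIT:P6(v=48,ok=T)] out:P5(v=0); bubbles=3
Tick 11: [PARSE:-, VALIDATE:-, TRANSFORM:-, EMIT:-] out:P6(v=48); bubbles=4
Total bubble-slots: 20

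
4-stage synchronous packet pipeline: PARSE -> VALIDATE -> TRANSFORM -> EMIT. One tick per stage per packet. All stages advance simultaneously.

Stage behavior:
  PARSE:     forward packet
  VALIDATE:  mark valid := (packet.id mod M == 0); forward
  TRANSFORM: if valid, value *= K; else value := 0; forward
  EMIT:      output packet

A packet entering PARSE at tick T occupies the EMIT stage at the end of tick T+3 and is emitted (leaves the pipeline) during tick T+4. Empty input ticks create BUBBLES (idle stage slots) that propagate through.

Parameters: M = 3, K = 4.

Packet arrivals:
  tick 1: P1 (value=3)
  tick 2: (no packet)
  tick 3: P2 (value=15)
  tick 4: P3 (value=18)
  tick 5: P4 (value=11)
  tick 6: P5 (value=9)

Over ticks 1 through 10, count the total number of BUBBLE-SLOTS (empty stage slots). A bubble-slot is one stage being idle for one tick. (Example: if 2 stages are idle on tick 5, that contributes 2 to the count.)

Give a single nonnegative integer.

Answer: 20

Derivation:
Tick 1: [PARSE:P1(v=3,ok=F), VALIDATE:-, TRANSFORM:-, EMIT:-] out:-; bubbles=3
Tick 2: [PARSE:-, VALIDATE:P1(v=3,ok=F), TRANSFORM:-, EMIT:-] out:-; bubbles=3
Tick 3: [PARSE:P2(v=15,ok=F), VALIDATE:-, TRANSFORM:P1(v=0,ok=F), EMIT:-] out:-; bubbles=2
Tick 4: [PARSE:P3(v=18,ok=F), VALIDATE:P2(v=15,ok=F), TRANSFORM:-, EMIT:P1(v=0,ok=F)] out:-; bubbles=1
Tick 5: [PARSE:P4(v=11,ok=F), VALIDATE:P3(v=18,ok=T), TRANSFORM:P2(v=0,ok=F), EMIT:-] out:P1(v=0); bubbles=1
Tick 6: [PARSE:P5(v=9,ok=F), VALIDATE:P4(v=11,ok=F), TRANSFORM:P3(v=72,ok=T), EMIT:P2(v=0,ok=F)] out:-; bubbles=0
Tick 7: [PARSE:-, VALIDATE:P5(v=9,ok=F), TRANSFORM:P4(v=0,ok=F), EMIT:P3(v=72,ok=T)] out:P2(v=0); bubbles=1
Tick 8: [PARSE:-, VALIDATE:-, TRANSFORM:P5(v=0,ok=F), EMIT:P4(v=0,ok=F)] out:P3(v=72); bubbles=2
Tick 9: [PARSE:-, VALIDATE:-, TRANSFORM:-, EMIT:P5(v=0,ok=F)] out:P4(v=0); bubbles=3
Tick 10: [PARSE:-, VALIDATE:-, TRANSFORM:-, EMIT:-] out:P5(v=0); bubbles=4
Total bubble-slots: 20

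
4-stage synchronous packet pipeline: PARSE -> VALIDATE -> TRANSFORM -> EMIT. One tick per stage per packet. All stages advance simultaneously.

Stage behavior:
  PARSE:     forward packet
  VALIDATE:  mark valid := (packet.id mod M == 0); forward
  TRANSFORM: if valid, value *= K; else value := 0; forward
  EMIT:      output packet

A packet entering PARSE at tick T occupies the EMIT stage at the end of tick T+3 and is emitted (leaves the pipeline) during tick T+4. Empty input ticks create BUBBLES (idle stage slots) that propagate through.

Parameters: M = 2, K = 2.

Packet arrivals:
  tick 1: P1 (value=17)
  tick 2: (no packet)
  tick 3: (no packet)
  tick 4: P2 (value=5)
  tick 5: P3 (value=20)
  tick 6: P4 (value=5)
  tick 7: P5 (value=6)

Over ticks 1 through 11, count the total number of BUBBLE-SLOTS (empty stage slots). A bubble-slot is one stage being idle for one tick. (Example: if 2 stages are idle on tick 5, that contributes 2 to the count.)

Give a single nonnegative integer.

Answer: 24

Derivation:
Tick 1: [PARSE:P1(v=17,ok=F), VALIDATE:-, TRANSFORM:-, EMIT:-] out:-; bubbles=3
Tick 2: [PARSE:-, VALIDATE:P1(v=17,ok=F), TRANSFORM:-, EMIT:-] out:-; bubbles=3
Tick 3: [PARSE:-, VALIDATE:-, TRANSFORM:P1(v=0,ok=F), EMIT:-] out:-; bubbles=3
Tick 4: [PARSE:P2(v=5,ok=F), VALIDATE:-, TRANSFORM:-, EMIT:P1(v=0,ok=F)] out:-; bubbles=2
Tick 5: [PARSE:P3(v=20,ok=F), VALIDATE:P2(v=5,ok=T), TRANSFORM:-, EMIT:-] out:P1(v=0); bubbles=2
Tick 6: [PARSE:P4(v=5,ok=F), VALIDATE:P3(v=20,ok=F), TRANSFORM:P2(v=10,ok=T), EMIT:-] out:-; bubbles=1
Tick 7: [PARSE:P5(v=6,ok=F), VALIDATE:P4(v=5,ok=T), TRANSFORM:P3(v=0,ok=F), EMIT:P2(v=10,ok=T)] out:-; bubbles=0
Tick 8: [PARSE:-, VALIDATE:P5(v=6,ok=F), TRANSFORM:P4(v=10,ok=T), EMIT:P3(v=0,ok=F)] out:P2(v=10); bubbles=1
Tick 9: [PARSE:-, VALIDATE:-, TRANSFORM:P5(v=0,ok=F), EMIT:P4(v=10,ok=T)] out:P3(v=0); bubbles=2
Tick 10: [PARSE:-, VALIDATE:-, TRANSFORM:-, EMIT:P5(v=0,ok=F)] out:P4(v=10); bubbles=3
Tick 11: [PARSE:-, VALIDATE:-, TRANSFORM:-, EMIT:-] out:P5(v=0); bubbles=4
Total bubble-slots: 24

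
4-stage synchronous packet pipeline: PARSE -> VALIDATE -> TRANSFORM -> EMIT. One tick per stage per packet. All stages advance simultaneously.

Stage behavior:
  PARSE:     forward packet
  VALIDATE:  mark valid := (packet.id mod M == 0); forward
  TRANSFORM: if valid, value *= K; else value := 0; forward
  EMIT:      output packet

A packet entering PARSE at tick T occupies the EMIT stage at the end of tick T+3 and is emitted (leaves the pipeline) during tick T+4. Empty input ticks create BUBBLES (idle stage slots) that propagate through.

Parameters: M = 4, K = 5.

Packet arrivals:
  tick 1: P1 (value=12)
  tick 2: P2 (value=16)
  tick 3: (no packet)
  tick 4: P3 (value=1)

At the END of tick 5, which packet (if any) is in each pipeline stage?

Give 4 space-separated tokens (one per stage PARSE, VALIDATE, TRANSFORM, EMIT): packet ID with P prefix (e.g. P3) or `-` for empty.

Tick 1: [PARSE:P1(v=12,ok=F), VALIDATE:-, TRANSFORM:-, EMIT:-] out:-; in:P1
Tick 2: [PARSE:P2(v=16,ok=F), VALIDATE:P1(v=12,ok=F), TRANSFORM:-, EMIT:-] out:-; in:P2
Tick 3: [PARSE:-, VALIDATE:P2(v=16,ok=F), TRANSFORM:P1(v=0,ok=F), EMIT:-] out:-; in:-
Tick 4: [PARSE:P3(v=1,ok=F), VALIDATE:-, TRANSFORM:P2(v=0,ok=F), EMIT:P1(v=0,ok=F)] out:-; in:P3
Tick 5: [PARSE:-, VALIDATE:P3(v=1,ok=F), TRANSFORM:-, EMIT:P2(v=0,ok=F)] out:P1(v=0); in:-
At end of tick 5: ['-', 'P3', '-', 'P2']

Answer: - P3 - P2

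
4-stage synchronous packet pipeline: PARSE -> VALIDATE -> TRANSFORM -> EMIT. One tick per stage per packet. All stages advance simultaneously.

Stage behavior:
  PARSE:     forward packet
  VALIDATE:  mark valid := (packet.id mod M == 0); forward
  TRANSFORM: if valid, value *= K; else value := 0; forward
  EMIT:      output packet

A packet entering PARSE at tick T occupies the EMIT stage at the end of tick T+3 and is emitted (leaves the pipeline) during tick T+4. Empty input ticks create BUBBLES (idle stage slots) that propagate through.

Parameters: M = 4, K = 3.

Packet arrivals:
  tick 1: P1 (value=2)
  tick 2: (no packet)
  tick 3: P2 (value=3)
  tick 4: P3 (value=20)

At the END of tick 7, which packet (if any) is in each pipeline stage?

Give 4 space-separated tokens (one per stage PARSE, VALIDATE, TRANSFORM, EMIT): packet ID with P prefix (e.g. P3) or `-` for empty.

Answer: - - - P3

Derivation:
Tick 1: [PARSE:P1(v=2,ok=F), VALIDATE:-, TRANSFORM:-, EMIT:-] out:-; in:P1
Tick 2: [PARSE:-, VALIDATE:P1(v=2,ok=F), TRANSFORM:-, EMIT:-] out:-; in:-
Tick 3: [PARSE:P2(v=3,ok=F), VALIDATE:-, TRANSFORM:P1(v=0,ok=F), EMIT:-] out:-; in:P2
Tick 4: [PARSE:P3(v=20,ok=F), VALIDATE:P2(v=3,ok=F), TRANSFORM:-, EMIT:P1(v=0,ok=F)] out:-; in:P3
Tick 5: [PARSE:-, VALIDATE:P3(v=20,ok=F), TRANSFORM:P2(v=0,ok=F), EMIT:-] out:P1(v=0); in:-
Tick 6: [PARSE:-, VALIDATE:-, TRANSFORM:P3(v=0,ok=F), EMIT:P2(v=0,ok=F)] out:-; in:-
Tick 7: [PARSE:-, VALIDATE:-, TRANSFORM:-, EMIT:P3(v=0,ok=F)] out:P2(v=0); in:-
At end of tick 7: ['-', '-', '-', 'P3']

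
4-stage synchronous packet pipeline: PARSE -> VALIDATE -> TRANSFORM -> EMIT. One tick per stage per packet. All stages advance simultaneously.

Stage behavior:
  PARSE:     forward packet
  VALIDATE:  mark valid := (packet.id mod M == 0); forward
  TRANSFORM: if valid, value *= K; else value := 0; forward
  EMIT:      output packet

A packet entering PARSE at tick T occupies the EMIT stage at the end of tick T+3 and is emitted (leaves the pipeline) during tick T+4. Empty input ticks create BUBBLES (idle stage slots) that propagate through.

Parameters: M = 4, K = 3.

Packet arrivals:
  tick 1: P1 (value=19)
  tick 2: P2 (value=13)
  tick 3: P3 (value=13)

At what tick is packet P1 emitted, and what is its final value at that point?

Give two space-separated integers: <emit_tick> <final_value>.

Answer: 5 0

Derivation:
Tick 1: [PARSE:P1(v=19,ok=F), VALIDATE:-, TRANSFORM:-, EMIT:-] out:-; in:P1
Tick 2: [PARSE:P2(v=13,ok=F), VALIDATE:P1(v=19,ok=F), TRANSFORM:-, EMIT:-] out:-; in:P2
Tick 3: [PARSE:P3(v=13,ok=F), VALIDATE:P2(v=13,ok=F), TRANSFORM:P1(v=0,ok=F), EMIT:-] out:-; in:P3
Tick 4: [PARSE:-, VALIDATE:P3(v=13,ok=F), TRANSFORM:P2(v=0,ok=F), EMIT:P1(v=0,ok=F)] out:-; in:-
Tick 5: [PARSE:-, VALIDATE:-, TRANSFORM:P3(v=0,ok=F), EMIT:P2(v=0,ok=F)] out:P1(v=0); in:-
Tick 6: [PARSE:-, VALIDATE:-, TRANSFORM:-, EMIT:P3(v=0,ok=F)] out:P2(v=0); in:-
Tick 7: [PARSE:-, VALIDATE:-, TRANSFORM:-, EMIT:-] out:P3(v=0); in:-
P1: arrives tick 1, valid=False (id=1, id%4=1), emit tick 5, final value 0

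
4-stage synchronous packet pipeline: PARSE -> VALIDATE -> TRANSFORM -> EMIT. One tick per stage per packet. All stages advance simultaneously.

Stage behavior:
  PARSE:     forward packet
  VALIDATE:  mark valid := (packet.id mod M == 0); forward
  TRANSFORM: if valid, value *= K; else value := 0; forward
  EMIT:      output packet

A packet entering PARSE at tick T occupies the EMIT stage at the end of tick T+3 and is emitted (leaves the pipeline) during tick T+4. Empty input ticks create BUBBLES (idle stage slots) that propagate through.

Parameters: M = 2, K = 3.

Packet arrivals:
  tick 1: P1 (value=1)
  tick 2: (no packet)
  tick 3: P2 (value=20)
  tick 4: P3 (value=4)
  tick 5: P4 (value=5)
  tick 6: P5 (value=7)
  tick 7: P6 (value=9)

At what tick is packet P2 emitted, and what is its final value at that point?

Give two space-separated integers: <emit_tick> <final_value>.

Tick 1: [PARSE:P1(v=1,ok=F), VALIDATE:-, TRANSFORM:-, EMIT:-] out:-; in:P1
Tick 2: [PARSE:-, VALIDATE:P1(v=1,ok=F), TRANSFORM:-, EMIT:-] out:-; in:-
Tick 3: [PARSE:P2(v=20,ok=F), VALIDATE:-, TRANSFORM:P1(v=0,ok=F), EMIT:-] out:-; in:P2
Tick 4: [PARSE:P3(v=4,ok=F), VALIDATE:P2(v=20,ok=T), TRANSFORM:-, EMIT:P1(v=0,ok=F)] out:-; in:P3
Tick 5: [PARSE:P4(v=5,ok=F), VALIDATE:P3(v=4,ok=F), TRANSFORM:P2(v=60,ok=T), EMIT:-] out:P1(v=0); in:P4
Tick 6: [PARSE:P5(v=7,ok=F), VALIDATE:P4(v=5,ok=T), TRANSFORM:P3(v=0,ok=F), EMIT:P2(v=60,ok=T)] out:-; in:P5
Tick 7: [PARSE:P6(v=9,ok=F), VALIDATE:P5(v=7,ok=F), TRANSFORM:P4(v=15,ok=T), EMIT:P3(v=0,ok=F)] out:P2(v=60); in:P6
Tick 8: [PARSE:-, VALIDATE:P6(v=9,ok=T), TRANSFORM:P5(v=0,ok=F), EMIT:P4(v=15,ok=T)] out:P3(v=0); in:-
Tick 9: [PARSE:-, VALIDATE:-, TRANSFORM:P6(v=27,ok=T), EMIT:P5(v=0,ok=F)] out:P4(v=15); in:-
Tick 10: [PARSE:-, VALIDATE:-, TRANSFORM:-, EMIT:P6(v=27,ok=T)] out:P5(v=0); in:-
Tick 11: [PARSE:-, VALIDATE:-, TRANSFORM:-, EMIT:-] out:P6(v=27); in:-
P2: arrives tick 3, valid=True (id=2, id%2=0), emit tick 7, final value 60

Answer: 7 60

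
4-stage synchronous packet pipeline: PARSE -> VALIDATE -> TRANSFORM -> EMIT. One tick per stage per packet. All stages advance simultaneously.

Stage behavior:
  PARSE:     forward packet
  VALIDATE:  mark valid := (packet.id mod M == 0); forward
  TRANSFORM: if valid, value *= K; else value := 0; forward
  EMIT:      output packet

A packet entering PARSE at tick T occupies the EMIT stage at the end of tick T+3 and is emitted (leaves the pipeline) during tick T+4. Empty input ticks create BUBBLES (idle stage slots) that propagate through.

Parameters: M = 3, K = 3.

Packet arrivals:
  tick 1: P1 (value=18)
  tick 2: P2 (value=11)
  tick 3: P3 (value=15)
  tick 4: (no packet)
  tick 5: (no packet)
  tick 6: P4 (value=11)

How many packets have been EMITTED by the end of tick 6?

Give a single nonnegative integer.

Tick 1: [PARSE:P1(v=18,ok=F), VALIDATE:-, TRANSFORM:-, EMIT:-] out:-; in:P1
Tick 2: [PARSE:P2(v=11,ok=F), VALIDATE:P1(v=18,ok=F), TRANSFORM:-, EMIT:-] out:-; in:P2
Tick 3: [PARSE:P3(v=15,ok=F), VALIDATE:P2(v=11,ok=F), TRANSFORM:P1(v=0,ok=F), EMIT:-] out:-; in:P3
Tick 4: [PARSE:-, VALIDATE:P3(v=15,ok=T), TRANSFORM:P2(v=0,ok=F), EMIT:P1(v=0,ok=F)] out:-; in:-
Tick 5: [PARSE:-, VALIDATE:-, TRANSFORM:P3(v=45,ok=T), EMIT:P2(v=0,ok=F)] out:P1(v=0); in:-
Tick 6: [PARSE:P4(v=11,ok=F), VALIDATE:-, TRANSFORM:-, EMIT:P3(v=45,ok=T)] out:P2(v=0); in:P4
Emitted by tick 6: ['P1', 'P2']

Answer: 2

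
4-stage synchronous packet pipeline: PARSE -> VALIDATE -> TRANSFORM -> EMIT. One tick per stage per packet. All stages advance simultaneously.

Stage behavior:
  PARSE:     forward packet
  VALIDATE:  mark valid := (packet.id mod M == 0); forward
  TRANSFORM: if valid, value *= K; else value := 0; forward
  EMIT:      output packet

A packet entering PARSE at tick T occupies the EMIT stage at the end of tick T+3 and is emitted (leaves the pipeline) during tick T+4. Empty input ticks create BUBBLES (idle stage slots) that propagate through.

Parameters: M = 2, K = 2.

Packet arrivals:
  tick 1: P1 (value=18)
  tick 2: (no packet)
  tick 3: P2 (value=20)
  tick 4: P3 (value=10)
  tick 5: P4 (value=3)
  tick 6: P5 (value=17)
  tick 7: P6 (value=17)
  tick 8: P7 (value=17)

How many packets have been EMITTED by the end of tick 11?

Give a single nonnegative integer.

Answer: 6

Derivation:
Tick 1: [PARSE:P1(v=18,ok=F), VALIDATE:-, TRANSFORM:-, EMIT:-] out:-; in:P1
Tick 2: [PARSE:-, VALIDATE:P1(v=18,ok=F), TRANSFORM:-, EMIT:-] out:-; in:-
Tick 3: [PARSE:P2(v=20,ok=F), VALIDATE:-, TRANSFORM:P1(v=0,ok=F), EMIT:-] out:-; in:P2
Tick 4: [PARSE:P3(v=10,ok=F), VALIDATE:P2(v=20,ok=T), TRANSFORM:-, EMIT:P1(v=0,ok=F)] out:-; in:P3
Tick 5: [PARSE:P4(v=3,ok=F), VALIDATE:P3(v=10,ok=F), TRANSFORM:P2(v=40,ok=T), EMIT:-] out:P1(v=0); in:P4
Tick 6: [PARSE:P5(v=17,ok=F), VALIDATE:P4(v=3,ok=T), TRANSFORM:P3(v=0,ok=F), EMIT:P2(v=40,ok=T)] out:-; in:P5
Tick 7: [PARSE:P6(v=17,ok=F), VALIDATE:P5(v=17,ok=F), TRANSFORM:P4(v=6,ok=T), EMIT:P3(v=0,ok=F)] out:P2(v=40); in:P6
Tick 8: [PARSE:P7(v=17,ok=F), VALIDATE:P6(v=17,ok=T), TRANSFORM:P5(v=0,ok=F), EMIT:P4(v=6,ok=T)] out:P3(v=0); in:P7
Tick 9: [PARSE:-, VALIDATE:P7(v=17,ok=F), TRANSFORM:P6(v=34,ok=T), EMIT:P5(v=0,ok=F)] out:P4(v=6); in:-
Tick 10: [PARSE:-, VALIDATE:-, TRANSFORM:P7(v=0,ok=F), EMIT:P6(v=34,ok=T)] out:P5(v=0); in:-
Tick 11: [PARSE:-, VALIDATE:-, TRANSFORM:-, EMIT:P7(v=0,ok=F)] out:P6(v=34); in:-
Emitted by tick 11: ['P1', 'P2', 'P3', 'P4', 'P5', 'P6']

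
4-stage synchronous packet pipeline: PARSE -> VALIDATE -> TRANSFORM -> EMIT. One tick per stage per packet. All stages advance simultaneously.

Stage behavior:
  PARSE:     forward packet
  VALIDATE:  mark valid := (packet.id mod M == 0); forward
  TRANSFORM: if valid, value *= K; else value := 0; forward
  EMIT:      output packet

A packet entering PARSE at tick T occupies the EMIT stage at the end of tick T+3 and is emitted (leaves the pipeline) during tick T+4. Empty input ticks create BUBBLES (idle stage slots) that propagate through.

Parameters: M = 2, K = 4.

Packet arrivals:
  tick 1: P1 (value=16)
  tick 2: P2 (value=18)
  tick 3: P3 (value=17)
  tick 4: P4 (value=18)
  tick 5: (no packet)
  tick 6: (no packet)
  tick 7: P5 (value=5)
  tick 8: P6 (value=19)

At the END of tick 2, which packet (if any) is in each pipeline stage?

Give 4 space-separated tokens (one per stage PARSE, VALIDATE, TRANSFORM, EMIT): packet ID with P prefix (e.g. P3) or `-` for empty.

Tick 1: [PARSE:P1(v=16,ok=F), VALIDATE:-, TRANSFORM:-, EMIT:-] out:-; in:P1
Tick 2: [PARSE:P2(v=18,ok=F), VALIDATE:P1(v=16,ok=F), TRANSFORM:-, EMIT:-] out:-; in:P2
At end of tick 2: ['P2', 'P1', '-', '-']

Answer: P2 P1 - -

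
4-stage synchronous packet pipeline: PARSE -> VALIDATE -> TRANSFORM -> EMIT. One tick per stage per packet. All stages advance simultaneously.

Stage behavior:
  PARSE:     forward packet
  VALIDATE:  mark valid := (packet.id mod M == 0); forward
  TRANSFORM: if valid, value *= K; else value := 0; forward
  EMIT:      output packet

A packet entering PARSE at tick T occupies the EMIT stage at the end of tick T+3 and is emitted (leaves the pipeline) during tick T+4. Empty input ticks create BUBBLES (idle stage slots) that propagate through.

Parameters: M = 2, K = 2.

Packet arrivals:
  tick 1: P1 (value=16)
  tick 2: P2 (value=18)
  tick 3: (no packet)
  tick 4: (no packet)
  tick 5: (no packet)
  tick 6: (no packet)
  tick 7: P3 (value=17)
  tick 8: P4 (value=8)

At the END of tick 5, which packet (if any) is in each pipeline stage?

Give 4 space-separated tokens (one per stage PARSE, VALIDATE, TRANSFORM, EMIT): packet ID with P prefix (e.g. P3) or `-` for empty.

Answer: - - - P2

Derivation:
Tick 1: [PARSE:P1(v=16,ok=F), VALIDATE:-, TRANSFORM:-, EMIT:-] out:-; in:P1
Tick 2: [PARSE:P2(v=18,ok=F), VALIDATE:P1(v=16,ok=F), TRANSFORM:-, EMIT:-] out:-; in:P2
Tick 3: [PARSE:-, VALIDATE:P2(v=18,ok=T), TRANSFORM:P1(v=0,ok=F), EMIT:-] out:-; in:-
Tick 4: [PARSE:-, VALIDATE:-, TRANSFORM:P2(v=36,ok=T), EMIT:P1(v=0,ok=F)] out:-; in:-
Tick 5: [PARSE:-, VALIDATE:-, TRANSFORM:-, EMIT:P2(v=36,ok=T)] out:P1(v=0); in:-
At end of tick 5: ['-', '-', '-', 'P2']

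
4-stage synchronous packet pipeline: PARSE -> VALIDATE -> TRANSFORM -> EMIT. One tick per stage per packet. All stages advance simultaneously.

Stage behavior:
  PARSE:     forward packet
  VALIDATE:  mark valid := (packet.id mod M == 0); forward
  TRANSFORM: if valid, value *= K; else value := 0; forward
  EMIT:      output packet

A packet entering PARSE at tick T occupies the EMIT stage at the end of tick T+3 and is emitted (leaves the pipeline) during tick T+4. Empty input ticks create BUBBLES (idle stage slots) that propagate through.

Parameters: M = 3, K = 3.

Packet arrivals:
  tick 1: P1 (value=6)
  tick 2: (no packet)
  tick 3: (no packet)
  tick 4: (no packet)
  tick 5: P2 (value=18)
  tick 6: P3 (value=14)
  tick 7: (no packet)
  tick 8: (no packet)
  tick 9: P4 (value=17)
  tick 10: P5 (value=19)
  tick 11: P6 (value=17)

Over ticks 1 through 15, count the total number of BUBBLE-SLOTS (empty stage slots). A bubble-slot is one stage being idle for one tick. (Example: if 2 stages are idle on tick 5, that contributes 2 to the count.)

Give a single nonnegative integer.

Answer: 36

Derivation:
Tick 1: [PARSE:P1(v=6,ok=F), VALIDATE:-, TRANSFORM:-, EMIT:-] out:-; bubbles=3
Tick 2: [PARSE:-, VALIDATE:P1(v=6,ok=F), TRANSFORM:-, EMIT:-] out:-; bubbles=3
Tick 3: [PARSE:-, VALIDATE:-, TRANSFORM:P1(v=0,ok=F), EMIT:-] out:-; bubbles=3
Tick 4: [PARSE:-, VALIDATE:-, TRANSFORM:-, EMIT:P1(v=0,ok=F)] out:-; bubbles=3
Tick 5: [PARSE:P2(v=18,ok=F), VALIDATE:-, TRANSFORM:-, EMIT:-] out:P1(v=0); bubbles=3
Tick 6: [PARSE:P3(v=14,ok=F), VALIDATE:P2(v=18,ok=F), TRANSFORM:-, EMIT:-] out:-; bubbles=2
Tick 7: [PARSE:-, VALIDATE:P3(v=14,ok=T), TRANSFORM:P2(v=0,ok=F), EMIT:-] out:-; bubbles=2
Tick 8: [PARSE:-, VALIDATE:-, TRANSFORM:P3(v=42,ok=T), EMIT:P2(v=0,ok=F)] out:-; bubbles=2
Tick 9: [PARSE:P4(v=17,ok=F), VALIDATE:-, TRANSFORM:-, EMIT:P3(v=42,ok=T)] out:P2(v=0); bubbles=2
Tick 10: [PARSE:P5(v=19,ok=F), VALIDATE:P4(v=17,ok=F), TRANSFORM:-, EMIT:-] out:P3(v=42); bubbles=2
Tick 11: [PARSE:P6(v=17,ok=F), VALIDATE:P5(v=19,ok=F), TRANSFORM:P4(v=0,ok=F), EMIT:-] out:-; bubbles=1
Tick 12: [PARSE:-, VALIDATE:P6(v=17,ok=T), TRANSFORM:P5(v=0,ok=F), EMIT:P4(v=0,ok=F)] out:-; bubbles=1
Tick 13: [PARSE:-, VALIDATE:-, TRANSFORM:P6(v=51,ok=T), EMIT:P5(v=0,ok=F)] out:P4(v=0); bubbles=2
Tick 14: [PARSE:-, VALIDATE:-, TRANSFORM:-, EMIT:P6(v=51,ok=T)] out:P5(v=0); bubbles=3
Tick 15: [PARSE:-, VALIDATE:-, TRANSFORM:-, EMIT:-] out:P6(v=51); bubbles=4
Total bubble-slots: 36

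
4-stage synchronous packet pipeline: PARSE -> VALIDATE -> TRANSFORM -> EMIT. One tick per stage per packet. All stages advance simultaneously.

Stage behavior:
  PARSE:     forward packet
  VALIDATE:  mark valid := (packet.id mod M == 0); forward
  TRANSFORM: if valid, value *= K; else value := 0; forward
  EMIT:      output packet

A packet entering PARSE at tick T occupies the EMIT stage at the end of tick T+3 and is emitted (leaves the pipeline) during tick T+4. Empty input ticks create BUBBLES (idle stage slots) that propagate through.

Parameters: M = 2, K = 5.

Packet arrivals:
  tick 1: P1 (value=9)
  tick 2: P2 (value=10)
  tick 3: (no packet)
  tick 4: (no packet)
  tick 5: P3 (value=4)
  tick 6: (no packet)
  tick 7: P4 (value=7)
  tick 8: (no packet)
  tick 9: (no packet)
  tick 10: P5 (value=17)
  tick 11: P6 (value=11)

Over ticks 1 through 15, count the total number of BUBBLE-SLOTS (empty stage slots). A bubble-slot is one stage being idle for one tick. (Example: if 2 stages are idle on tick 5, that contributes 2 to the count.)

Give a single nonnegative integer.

Tick 1: [PARSE:P1(v=9,ok=F), VALIDATE:-, TRANSFORM:-, EMIT:-] out:-; bubbles=3
Tick 2: [PARSE:P2(v=10,ok=F), VALIDATE:P1(v=9,ok=F), TRANSFORM:-, EMIT:-] out:-; bubbles=2
Tick 3: [PARSE:-, VALIDATE:P2(v=10,ok=T), TRANSFORM:P1(v=0,ok=F), EMIT:-] out:-; bubbles=2
Tick 4: [PARSE:-, VALIDATE:-, TRANSFORM:P2(v=50,ok=T), EMIT:P1(v=0,ok=F)] out:-; bubbles=2
Tick 5: [PARSE:P3(v=4,ok=F), VALIDATE:-, TRANSFORM:-, EMIT:P2(v=50,ok=T)] out:P1(v=0); bubbles=2
Tick 6: [PARSE:-, VALIDATE:P3(v=4,ok=F), TRANSFORM:-, EMIT:-] out:P2(v=50); bubbles=3
Tick 7: [PARSE:P4(v=7,ok=F), VALIDATE:-, TRANSFORM:P3(v=0,ok=F), EMIT:-] out:-; bubbles=2
Tick 8: [PARSE:-, VALIDATE:P4(v=7,ok=T), TRANSFORM:-, EMIT:P3(v=0,ok=F)] out:-; bubbles=2
Tick 9: [PARSE:-, VALIDATE:-, TRANSFORM:P4(v=35,ok=T), EMIT:-] out:P3(v=0); bubbles=3
Tick 10: [PARSE:P5(v=17,ok=F), VALIDATE:-, TRANSFORM:-, EMIT:P4(v=35,ok=T)] out:-; bubbles=2
Tick 11: [PARSE:P6(v=11,ok=F), VALIDATE:P5(v=17,ok=F), TRANSFORM:-, EMIT:-] out:P4(v=35); bubbles=2
Tick 12: [PARSE:-, VALIDATE:P6(v=11,ok=T), TRANSFORM:P5(v=0,ok=F), EMIT:-] out:-; bubbles=2
Tick 13: [PARSE:-, VALIDATE:-, TRANSFORM:P6(v=55,ok=T), EMIT:P5(v=0,ok=F)] out:-; bubbles=2
Tick 14: [PARSE:-, VALIDATE:-, TRANSFORM:-, EMIT:P6(v=55,ok=T)] out:P5(v=0); bubbles=3
Tick 15: [PARSE:-, VALIDATE:-, TRANSFORM:-, EMIT:-] out:P6(v=55); bubbles=4
Total bubble-slots: 36

Answer: 36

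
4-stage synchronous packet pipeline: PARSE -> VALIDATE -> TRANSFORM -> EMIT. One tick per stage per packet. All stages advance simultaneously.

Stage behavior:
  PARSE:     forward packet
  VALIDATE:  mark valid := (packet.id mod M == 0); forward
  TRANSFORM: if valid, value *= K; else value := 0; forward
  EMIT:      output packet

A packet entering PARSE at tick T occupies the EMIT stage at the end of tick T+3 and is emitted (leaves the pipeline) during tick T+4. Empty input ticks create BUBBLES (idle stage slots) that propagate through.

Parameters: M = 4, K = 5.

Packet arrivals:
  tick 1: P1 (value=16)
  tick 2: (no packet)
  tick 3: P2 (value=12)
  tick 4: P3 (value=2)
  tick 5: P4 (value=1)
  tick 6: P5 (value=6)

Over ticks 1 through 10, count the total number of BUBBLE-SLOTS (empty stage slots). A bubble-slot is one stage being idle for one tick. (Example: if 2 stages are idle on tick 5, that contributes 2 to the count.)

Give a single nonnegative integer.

Tick 1: [PARSE:P1(v=16,ok=F), VALIDATE:-, TRANSFORM:-, EMIT:-] out:-; bubbles=3
Tick 2: [PARSE:-, VALIDATE:P1(v=16,ok=F), TRANSFORM:-, EMIT:-] out:-; bubbles=3
Tick 3: [PARSE:P2(v=12,ok=F), VALIDATE:-, TRANSFORM:P1(v=0,ok=F), EMIT:-] out:-; bubbles=2
Tick 4: [PARSE:P3(v=2,ok=F), VALIDATE:P2(v=12,ok=F), TRANSFORM:-, EMIT:P1(v=0,ok=F)] out:-; bubbles=1
Tick 5: [PARSE:P4(v=1,ok=F), VALIDATE:P3(v=2,ok=F), TRANSFORM:P2(v=0,ok=F), EMIT:-] out:P1(v=0); bubbles=1
Tick 6: [PARSE:P5(v=6,ok=F), VALIDATE:P4(v=1,ok=T), TRANSFORM:P3(v=0,ok=F), EMIT:P2(v=0,ok=F)] out:-; bubbles=0
Tick 7: [PARSE:-, VALIDATE:P5(v=6,ok=F), TRANSFORM:P4(v=5,ok=T), EMIT:P3(v=0,ok=F)] out:P2(v=0); bubbles=1
Tick 8: [PARSE:-, VALIDATE:-, TRANSFORM:P5(v=0,ok=F), EMIT:P4(v=5,ok=T)] out:P3(v=0); bubbles=2
Tick 9: [PARSE:-, VALIDATE:-, TRANSFORM:-, EMIT:P5(v=0,ok=F)] out:P4(v=5); bubbles=3
Tick 10: [PARSE:-, VALIDATE:-, TRANSFORM:-, EMIT:-] out:P5(v=0); bubbles=4
Total bubble-slots: 20

Answer: 20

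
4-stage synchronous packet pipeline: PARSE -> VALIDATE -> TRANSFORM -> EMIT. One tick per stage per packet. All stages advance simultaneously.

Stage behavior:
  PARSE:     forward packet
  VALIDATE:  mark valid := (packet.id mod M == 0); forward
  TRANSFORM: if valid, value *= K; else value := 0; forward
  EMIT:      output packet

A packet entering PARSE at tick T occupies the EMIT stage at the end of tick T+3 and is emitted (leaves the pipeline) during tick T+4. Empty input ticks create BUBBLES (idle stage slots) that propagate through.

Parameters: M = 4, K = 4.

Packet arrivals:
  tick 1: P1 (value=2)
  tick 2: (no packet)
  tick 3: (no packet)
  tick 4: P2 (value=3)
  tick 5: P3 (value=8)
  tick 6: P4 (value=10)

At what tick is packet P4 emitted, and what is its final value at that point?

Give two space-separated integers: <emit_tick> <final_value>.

Answer: 10 40

Derivation:
Tick 1: [PARSE:P1(v=2,ok=F), VALIDATE:-, TRANSFORM:-, EMIT:-] out:-; in:P1
Tick 2: [PARSE:-, VALIDATE:P1(v=2,ok=F), TRANSFORM:-, EMIT:-] out:-; in:-
Tick 3: [PARSE:-, VALIDATE:-, TRANSFORM:P1(v=0,ok=F), EMIT:-] out:-; in:-
Tick 4: [PARSE:P2(v=3,ok=F), VALIDATE:-, TRANSFORM:-, EMIT:P1(v=0,ok=F)] out:-; in:P2
Tick 5: [PARSE:P3(v=8,ok=F), VALIDATE:P2(v=3,ok=F), TRANSFORM:-, EMIT:-] out:P1(v=0); in:P3
Tick 6: [PARSE:P4(v=10,ok=F), VALIDATE:P3(v=8,ok=F), TRANSFORM:P2(v=0,ok=F), EMIT:-] out:-; in:P4
Tick 7: [PARSE:-, VALIDATE:P4(v=10,ok=T), TRANSFORM:P3(v=0,ok=F), EMIT:P2(v=0,ok=F)] out:-; in:-
Tick 8: [PARSE:-, VALIDATE:-, TRANSFORM:P4(v=40,ok=T), EMIT:P3(v=0,ok=F)] out:P2(v=0); in:-
Tick 9: [PARSE:-, VALIDATE:-, TRANSFORM:-, EMIT:P4(v=40,ok=T)] out:P3(v=0); in:-
Tick 10: [PARSE:-, VALIDATE:-, TRANSFORM:-, EMIT:-] out:P4(v=40); in:-
P4: arrives tick 6, valid=True (id=4, id%4=0), emit tick 10, final value 40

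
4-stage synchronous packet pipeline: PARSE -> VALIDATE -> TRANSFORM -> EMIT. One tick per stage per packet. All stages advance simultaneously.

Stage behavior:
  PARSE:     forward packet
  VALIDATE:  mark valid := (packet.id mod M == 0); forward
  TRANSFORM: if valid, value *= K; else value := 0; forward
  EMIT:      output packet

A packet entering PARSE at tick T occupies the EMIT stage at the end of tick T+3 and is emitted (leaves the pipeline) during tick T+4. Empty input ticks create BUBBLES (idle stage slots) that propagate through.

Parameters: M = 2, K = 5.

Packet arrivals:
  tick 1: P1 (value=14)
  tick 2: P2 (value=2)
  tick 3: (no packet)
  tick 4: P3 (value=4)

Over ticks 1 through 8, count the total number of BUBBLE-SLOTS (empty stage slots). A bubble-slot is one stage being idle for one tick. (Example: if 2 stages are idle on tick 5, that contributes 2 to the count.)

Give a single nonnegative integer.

Tick 1: [PARSE:P1(v=14,ok=F), VALIDATE:-, TRANSFORM:-, EMIT:-] out:-; bubbles=3
Tick 2: [PARSE:P2(v=2,ok=F), VALIDATE:P1(v=14,ok=F), TRANSFORM:-, EMIT:-] out:-; bubbles=2
Tick 3: [PARSE:-, VALIDATE:P2(v=2,ok=T), TRANSFORM:P1(v=0,ok=F), EMIT:-] out:-; bubbles=2
Tick 4: [PARSE:P3(v=4,ok=F), VALIDATE:-, TRANSFORM:P2(v=10,ok=T), EMIT:P1(v=0,ok=F)] out:-; bubbles=1
Tick 5: [PARSE:-, VALIDATE:P3(v=4,ok=F), TRANSFORM:-, EMIT:P2(v=10,ok=T)] out:P1(v=0); bubbles=2
Tick 6: [PARSE:-, VALIDATE:-, TRANSFORM:P3(v=0,ok=F), EMIT:-] out:P2(v=10); bubbles=3
Tick 7: [PARSE:-, VALIDATE:-, TRANSFORM:-, EMIT:P3(v=0,ok=F)] out:-; bubbles=3
Tick 8: [PARSE:-, VALIDATE:-, TRANSFORM:-, EMIT:-] out:P3(v=0); bubbles=4
Total bubble-slots: 20

Answer: 20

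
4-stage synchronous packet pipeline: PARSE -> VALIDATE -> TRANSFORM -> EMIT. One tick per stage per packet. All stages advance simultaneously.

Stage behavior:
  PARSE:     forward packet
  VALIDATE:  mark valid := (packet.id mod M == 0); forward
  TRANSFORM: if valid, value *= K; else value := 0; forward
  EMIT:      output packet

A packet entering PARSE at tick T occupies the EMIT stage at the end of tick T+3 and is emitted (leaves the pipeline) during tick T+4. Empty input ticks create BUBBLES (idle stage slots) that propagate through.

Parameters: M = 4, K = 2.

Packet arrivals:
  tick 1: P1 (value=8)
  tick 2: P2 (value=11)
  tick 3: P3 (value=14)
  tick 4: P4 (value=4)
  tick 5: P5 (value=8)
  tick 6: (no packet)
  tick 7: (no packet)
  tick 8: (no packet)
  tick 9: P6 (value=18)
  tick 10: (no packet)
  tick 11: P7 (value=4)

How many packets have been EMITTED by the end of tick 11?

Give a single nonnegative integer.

Answer: 5

Derivation:
Tick 1: [PARSE:P1(v=8,ok=F), VALIDATE:-, TRANSFORM:-, EMIT:-] out:-; in:P1
Tick 2: [PARSE:P2(v=11,ok=F), VALIDATE:P1(v=8,ok=F), TRANSFORM:-, EMIT:-] out:-; in:P2
Tick 3: [PARSE:P3(v=14,ok=F), VALIDATE:P2(v=11,ok=F), TRANSFORM:P1(v=0,ok=F), EMIT:-] out:-; in:P3
Tick 4: [PARSE:P4(v=4,ok=F), VALIDATE:P3(v=14,ok=F), TRANSFORM:P2(v=0,ok=F), EMIT:P1(v=0,ok=F)] out:-; in:P4
Tick 5: [PARSE:P5(v=8,ok=F), VALIDATE:P4(v=4,ok=T), TRANSFORM:P3(v=0,ok=F), EMIT:P2(v=0,ok=F)] out:P1(v=0); in:P5
Tick 6: [PARSE:-, VALIDATE:P5(v=8,ok=F), TRANSFORM:P4(v=8,ok=T), EMIT:P3(v=0,ok=F)] out:P2(v=0); in:-
Tick 7: [PARSE:-, VALIDATE:-, TRANSFORM:P5(v=0,ok=F), EMIT:P4(v=8,ok=T)] out:P3(v=0); in:-
Tick 8: [PARSE:-, VALIDATE:-, TRANSFORM:-, EMIT:P5(v=0,ok=F)] out:P4(v=8); in:-
Tick 9: [PARSE:P6(v=18,ok=F), VALIDATE:-, TRANSFORM:-, EMIT:-] out:P5(v=0); in:P6
Tick 10: [PARSE:-, VALIDATE:P6(v=18,ok=F), TRANSFORM:-, EMIT:-] out:-; in:-
Tick 11: [PARSE:P7(v=4,ok=F), VALIDATE:-, TRANSFORM:P6(v=0,ok=F), EMIT:-] out:-; in:P7
Emitted by tick 11: ['P1', 'P2', 'P3', 'P4', 'P5']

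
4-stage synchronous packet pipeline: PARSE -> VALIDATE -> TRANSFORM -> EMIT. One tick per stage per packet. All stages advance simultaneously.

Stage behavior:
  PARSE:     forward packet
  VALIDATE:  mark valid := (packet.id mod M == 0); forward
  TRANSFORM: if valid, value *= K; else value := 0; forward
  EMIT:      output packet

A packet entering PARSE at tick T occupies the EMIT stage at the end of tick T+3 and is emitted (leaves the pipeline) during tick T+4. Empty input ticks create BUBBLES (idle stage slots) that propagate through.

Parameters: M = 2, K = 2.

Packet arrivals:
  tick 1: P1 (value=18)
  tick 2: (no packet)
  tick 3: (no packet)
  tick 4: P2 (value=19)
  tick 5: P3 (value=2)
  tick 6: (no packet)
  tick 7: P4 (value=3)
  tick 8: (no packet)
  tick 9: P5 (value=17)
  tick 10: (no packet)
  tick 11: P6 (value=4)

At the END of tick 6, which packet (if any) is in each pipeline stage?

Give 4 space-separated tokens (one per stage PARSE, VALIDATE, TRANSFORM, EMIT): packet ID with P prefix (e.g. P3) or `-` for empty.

Answer: - P3 P2 -

Derivation:
Tick 1: [PARSE:P1(v=18,ok=F), VALIDATE:-, TRANSFORM:-, EMIT:-] out:-; in:P1
Tick 2: [PARSE:-, VALIDATE:P1(v=18,ok=F), TRANSFORM:-, EMIT:-] out:-; in:-
Tick 3: [PARSE:-, VALIDATE:-, TRANSFORM:P1(v=0,ok=F), EMIT:-] out:-; in:-
Tick 4: [PARSE:P2(v=19,ok=F), VALIDATE:-, TRANSFORM:-, EMIT:P1(v=0,ok=F)] out:-; in:P2
Tick 5: [PARSE:P3(v=2,ok=F), VALIDATE:P2(v=19,ok=T), TRANSFORM:-, EMIT:-] out:P1(v=0); in:P3
Tick 6: [PARSE:-, VALIDATE:P3(v=2,ok=F), TRANSFORM:P2(v=38,ok=T), EMIT:-] out:-; in:-
At end of tick 6: ['-', 'P3', 'P2', '-']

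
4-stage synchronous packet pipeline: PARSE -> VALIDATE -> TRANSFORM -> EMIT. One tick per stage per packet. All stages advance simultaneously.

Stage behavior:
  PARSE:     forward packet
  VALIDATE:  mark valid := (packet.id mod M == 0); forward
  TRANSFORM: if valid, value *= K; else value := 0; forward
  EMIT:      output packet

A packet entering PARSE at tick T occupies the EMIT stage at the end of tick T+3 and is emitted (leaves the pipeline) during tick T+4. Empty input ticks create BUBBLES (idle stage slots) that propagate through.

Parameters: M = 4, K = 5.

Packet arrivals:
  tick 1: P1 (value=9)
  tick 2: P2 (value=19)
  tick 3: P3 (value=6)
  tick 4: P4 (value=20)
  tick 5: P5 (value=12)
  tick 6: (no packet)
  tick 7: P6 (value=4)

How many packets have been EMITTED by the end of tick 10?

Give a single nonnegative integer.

Answer: 5

Derivation:
Tick 1: [PARSE:P1(v=9,ok=F), VALIDATE:-, TRANSFORM:-, EMIT:-] out:-; in:P1
Tick 2: [PARSE:P2(v=19,ok=F), VALIDATE:P1(v=9,ok=F), TRANSFORM:-, EMIT:-] out:-; in:P2
Tick 3: [PARSE:P3(v=6,ok=F), VALIDATE:P2(v=19,ok=F), TRANSFORM:P1(v=0,ok=F), EMIT:-] out:-; in:P3
Tick 4: [PARSE:P4(v=20,ok=F), VALIDATE:P3(v=6,ok=F), TRANSFORM:P2(v=0,ok=F), EMIT:P1(v=0,ok=F)] out:-; in:P4
Tick 5: [PARSE:P5(v=12,ok=F), VALIDATE:P4(v=20,ok=T), TRANSFORM:P3(v=0,ok=F), EMIT:P2(v=0,ok=F)] out:P1(v=0); in:P5
Tick 6: [PARSE:-, VALIDATE:P5(v=12,ok=F), TRANSFORM:P4(v=100,ok=T), EMIT:P3(v=0,ok=F)] out:P2(v=0); in:-
Tick 7: [PARSE:P6(v=4,ok=F), VALIDATE:-, TRANSFORM:P5(v=0,ok=F), EMIT:P4(v=100,ok=T)] out:P3(v=0); in:P6
Tick 8: [PARSE:-, VALIDATE:P6(v=4,ok=F), TRANSFORM:-, EMIT:P5(v=0,ok=F)] out:P4(v=100); in:-
Tick 9: [PARSE:-, VALIDATE:-, TRANSFORM:P6(v=0,ok=F), EMIT:-] out:P5(v=0); in:-
Tick 10: [PARSE:-, VALIDATE:-, TRANSFORM:-, EMIT:P6(v=0,ok=F)] out:-; in:-
Emitted by tick 10: ['P1', 'P2', 'P3', 'P4', 'P5']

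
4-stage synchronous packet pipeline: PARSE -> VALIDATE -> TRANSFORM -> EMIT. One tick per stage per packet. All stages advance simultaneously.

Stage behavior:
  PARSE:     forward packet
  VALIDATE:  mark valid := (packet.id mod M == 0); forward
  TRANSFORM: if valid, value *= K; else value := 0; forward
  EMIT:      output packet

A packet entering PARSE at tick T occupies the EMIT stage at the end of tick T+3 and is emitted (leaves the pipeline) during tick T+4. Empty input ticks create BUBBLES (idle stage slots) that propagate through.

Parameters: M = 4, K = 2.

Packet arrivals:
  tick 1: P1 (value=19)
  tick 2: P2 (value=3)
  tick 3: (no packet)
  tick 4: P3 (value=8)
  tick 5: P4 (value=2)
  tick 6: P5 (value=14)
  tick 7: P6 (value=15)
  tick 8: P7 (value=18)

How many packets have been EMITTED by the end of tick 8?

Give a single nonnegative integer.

Answer: 3

Derivation:
Tick 1: [PARSE:P1(v=19,ok=F), VALIDATE:-, TRANSFORM:-, EMIT:-] out:-; in:P1
Tick 2: [PARSE:P2(v=3,ok=F), VALIDATE:P1(v=19,ok=F), TRANSFORM:-, EMIT:-] out:-; in:P2
Tick 3: [PARSE:-, VALIDATE:P2(v=3,ok=F), TRANSFORM:P1(v=0,ok=F), EMIT:-] out:-; in:-
Tick 4: [PARSE:P3(v=8,ok=F), VALIDATE:-, TRANSFORM:P2(v=0,ok=F), EMIT:P1(v=0,ok=F)] out:-; in:P3
Tick 5: [PARSE:P4(v=2,ok=F), VALIDATE:P3(v=8,ok=F), TRANSFORM:-, EMIT:P2(v=0,ok=F)] out:P1(v=0); in:P4
Tick 6: [PARSE:P5(v=14,ok=F), VALIDATE:P4(v=2,ok=T), TRANSFORM:P3(v=0,ok=F), EMIT:-] out:P2(v=0); in:P5
Tick 7: [PARSE:P6(v=15,ok=F), VALIDATE:P5(v=14,ok=F), TRANSFORM:P4(v=4,ok=T), EMIT:P3(v=0,ok=F)] out:-; in:P6
Tick 8: [PARSE:P7(v=18,ok=F), VALIDATE:P6(v=15,ok=F), TRANSFORM:P5(v=0,ok=F), EMIT:P4(v=4,ok=T)] out:P3(v=0); in:P7
Emitted by tick 8: ['P1', 'P2', 'P3']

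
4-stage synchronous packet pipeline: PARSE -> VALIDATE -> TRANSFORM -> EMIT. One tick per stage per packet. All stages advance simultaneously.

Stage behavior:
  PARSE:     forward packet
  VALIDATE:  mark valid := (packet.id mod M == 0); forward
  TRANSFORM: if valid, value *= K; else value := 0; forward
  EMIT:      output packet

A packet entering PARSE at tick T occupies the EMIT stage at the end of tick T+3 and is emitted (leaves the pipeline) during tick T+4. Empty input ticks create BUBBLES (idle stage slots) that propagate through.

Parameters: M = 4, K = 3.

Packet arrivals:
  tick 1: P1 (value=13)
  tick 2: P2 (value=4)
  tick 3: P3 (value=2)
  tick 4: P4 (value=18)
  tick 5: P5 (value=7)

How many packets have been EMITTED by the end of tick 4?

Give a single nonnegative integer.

Answer: 0

Derivation:
Tick 1: [PARSE:P1(v=13,ok=F), VALIDATE:-, TRANSFORM:-, EMIT:-] out:-; in:P1
Tick 2: [PARSE:P2(v=4,ok=F), VALIDATE:P1(v=13,ok=F), TRANSFORM:-, EMIT:-] out:-; in:P2
Tick 3: [PARSE:P3(v=2,ok=F), VALIDATE:P2(v=4,ok=F), TRANSFORM:P1(v=0,ok=F), EMIT:-] out:-; in:P3
Tick 4: [PARSE:P4(v=18,ok=F), VALIDATE:P3(v=2,ok=F), TRANSFORM:P2(v=0,ok=F), EMIT:P1(v=0,ok=F)] out:-; in:P4
Emitted by tick 4: []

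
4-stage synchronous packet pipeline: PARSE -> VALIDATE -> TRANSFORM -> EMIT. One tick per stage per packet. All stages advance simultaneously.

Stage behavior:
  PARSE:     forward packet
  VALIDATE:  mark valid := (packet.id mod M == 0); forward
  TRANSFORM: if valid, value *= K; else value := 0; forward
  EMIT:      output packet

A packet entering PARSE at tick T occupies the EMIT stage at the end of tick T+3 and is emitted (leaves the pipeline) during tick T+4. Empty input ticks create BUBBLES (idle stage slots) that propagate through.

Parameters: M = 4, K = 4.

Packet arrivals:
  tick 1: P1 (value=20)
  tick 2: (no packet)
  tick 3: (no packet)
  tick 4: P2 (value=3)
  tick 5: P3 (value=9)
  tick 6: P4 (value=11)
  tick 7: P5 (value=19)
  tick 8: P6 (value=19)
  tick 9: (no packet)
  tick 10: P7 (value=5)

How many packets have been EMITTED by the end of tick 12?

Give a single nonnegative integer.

Tick 1: [PARSE:P1(v=20,ok=F), VALIDATE:-, TRANSFORM:-, EMIT:-] out:-; in:P1
Tick 2: [PARSE:-, VALIDATE:P1(v=20,ok=F), TRANSFORM:-, EMIT:-] out:-; in:-
Tick 3: [PARSE:-, VALIDATE:-, TRANSFORM:P1(v=0,ok=F), EMIT:-] out:-; in:-
Tick 4: [PARSE:P2(v=3,ok=F), VALIDATE:-, TRANSFORM:-, EMIT:P1(v=0,ok=F)] out:-; in:P2
Tick 5: [PARSE:P3(v=9,ok=F), VALIDATE:P2(v=3,ok=F), TRANSFORM:-, EMIT:-] out:P1(v=0); in:P3
Tick 6: [PARSE:P4(v=11,ok=F), VALIDATE:P3(v=9,ok=F), TRANSFORM:P2(v=0,ok=F), EMIT:-] out:-; in:P4
Tick 7: [PARSE:P5(v=19,ok=F), VALIDATE:P4(v=11,ok=T), TRANSFORM:P3(v=0,ok=F), EMIT:P2(v=0,ok=F)] out:-; in:P5
Tick 8: [PARSE:P6(v=19,ok=F), VALIDATE:P5(v=19,ok=F), TRANSFORM:P4(v=44,ok=T), EMIT:P3(v=0,ok=F)] out:P2(v=0); in:P6
Tick 9: [PARSE:-, VALIDATE:P6(v=19,ok=F), TRANSFORM:P5(v=0,ok=F), EMIT:P4(v=44,ok=T)] out:P3(v=0); in:-
Tick 10: [PARSE:P7(v=5,ok=F), VALIDATE:-, TRANSFORM:P6(v=0,ok=F), EMIT:P5(v=0,ok=F)] out:P4(v=44); in:P7
Tick 11: [PARSE:-, VALIDATE:P7(v=5,ok=F), TRANSFORM:-, EMIT:P6(v=0,ok=F)] out:P5(v=0); in:-
Tick 12: [PARSE:-, VALIDATE:-, TRANSFORM:P7(v=0,ok=F), EMIT:-] out:P6(v=0); in:-
Emitted by tick 12: ['P1', 'P2', 'P3', 'P4', 'P5', 'P6']

Answer: 6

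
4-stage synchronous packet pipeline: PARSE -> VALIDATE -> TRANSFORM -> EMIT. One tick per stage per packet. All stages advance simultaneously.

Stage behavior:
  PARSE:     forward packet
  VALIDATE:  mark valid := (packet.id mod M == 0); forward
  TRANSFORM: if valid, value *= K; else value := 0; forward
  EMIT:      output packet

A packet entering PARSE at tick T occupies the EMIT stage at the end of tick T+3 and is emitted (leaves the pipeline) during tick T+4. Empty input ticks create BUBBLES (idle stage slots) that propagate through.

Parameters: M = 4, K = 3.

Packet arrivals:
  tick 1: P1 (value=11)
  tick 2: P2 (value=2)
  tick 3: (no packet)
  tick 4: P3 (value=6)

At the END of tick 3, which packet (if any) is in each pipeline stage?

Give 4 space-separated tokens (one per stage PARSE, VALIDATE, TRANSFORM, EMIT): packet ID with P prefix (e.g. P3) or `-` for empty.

Tick 1: [PARSE:P1(v=11,ok=F), VALIDATE:-, TRANSFORM:-, EMIT:-] out:-; in:P1
Tick 2: [PARSE:P2(v=2,ok=F), VALIDATE:P1(v=11,ok=F), TRANSFORM:-, EMIT:-] out:-; in:P2
Tick 3: [PARSE:-, VALIDATE:P2(v=2,ok=F), TRANSFORM:P1(v=0,ok=F), EMIT:-] out:-; in:-
At end of tick 3: ['-', 'P2', 'P1', '-']

Answer: - P2 P1 -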